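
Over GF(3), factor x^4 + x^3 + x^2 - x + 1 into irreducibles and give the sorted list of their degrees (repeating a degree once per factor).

Write g(x) = x^4 + x^3 + x^2 - x + 1.
Roots in GF(3): g(0) = 1; g(1) = 0 → root; g(2) = 0 → root.
Linear factors from roots: (x - 1), (x + 1).
Complete factorization: g(x) = (x + 1)·(x - 1)·(x^2 + x - 1).
Factor degrees with multiplicity: 1 + 1 + 2 = 4.

1, 1, 2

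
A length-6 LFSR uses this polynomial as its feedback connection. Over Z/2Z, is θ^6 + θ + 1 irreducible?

Write f(θ) = θ^6 + θ + 1.
Check for roots in Z/2Z: f(0) = 1; f(1) = 1.
No roots, so no linear factors.
Monic irreducibles of degree 2 over GF(2): θ^2 + θ + 1.
None of them divide f (all give nonzero remainder).
Monic irreducibles of degree 3 over GF(2): θ^3 + θ + 1, θ^3 + θ^2 + 1.
None of them divide f (all give nonzero remainder).
No irreducible factor of degree ≤ 3 exists, so f is irreducible over GF(2).

Yes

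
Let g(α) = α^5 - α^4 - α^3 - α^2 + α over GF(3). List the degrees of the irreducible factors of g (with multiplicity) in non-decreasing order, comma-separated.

1, 1, 1, 2

Roots in GF(3): g(0) = 0 → root; g(1) = 2; g(2) = 0 → root.
Linear factors from roots: (α), (α + 1).
Complete factorization: g(α) = (α)·(α + 1)^2·(α^2 + 1).
Factor degrees with multiplicity: 1 + 1 + 1 + 2 = 5.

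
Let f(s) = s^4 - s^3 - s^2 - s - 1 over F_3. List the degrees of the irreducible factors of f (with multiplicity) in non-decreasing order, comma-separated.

Roots in F_3: f(0) = 2; f(1) = 0 → root; f(2) = 1.
Linear factors from roots: (s - 1).
Complete factorization: f(s) = (s - 1)·(s^3 - s + 1).
Factor degrees with multiplicity: 1 + 3 = 4.

1, 3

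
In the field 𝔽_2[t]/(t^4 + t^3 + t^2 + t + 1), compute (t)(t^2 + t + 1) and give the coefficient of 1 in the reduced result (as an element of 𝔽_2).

0

Multiply in 𝔽_2[t]: (t)·(t^2 + t + 1) = t^3 + t^2 + t.
Reduced: t^3 + t^2 + t.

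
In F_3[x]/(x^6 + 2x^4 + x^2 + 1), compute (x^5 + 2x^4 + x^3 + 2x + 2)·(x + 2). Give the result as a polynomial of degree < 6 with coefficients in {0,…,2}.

Multiply in F_3[x]: (x^5 + 2x^4 + x^3 + 2x + 2)·(x + 2) = x^6 + x^5 + 2x^4 + 2x^3 + 2x^2 + 1.
Reduce using x^6 ≡ x^4 + 2x^2 + 2 (mod x^6 + 2x^4 + x^2 + 1).
Reduced: x^5 + 2x^3 + x^2.

x^5 + 2x^3 + x^2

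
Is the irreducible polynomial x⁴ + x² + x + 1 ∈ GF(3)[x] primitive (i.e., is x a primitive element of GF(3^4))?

Write f(x) = x⁴ + x² + x + 1.
|GF(3^4)^×| = 3^4 − 1 = 80. Prime factorization: 80 = 2^4·5.
f is primitive ⇔ x has order 80 in GF(3)[x]/(f), i.e. x^(80/q) ≠ 1 for each prime q | 80.
x^(40) mod f = 1
x^(16) mod f = x³ + 2.
Since x^(40) = 1, the order of x divides 40 < 80; not primitive.

No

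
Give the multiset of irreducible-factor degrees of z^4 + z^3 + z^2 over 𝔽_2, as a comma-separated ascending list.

1, 1, 2

Write h(z) = z^4 + z^3 + z^2.
Roots in 𝔽_2: h(0) = 0 → root; h(1) = 1.
Linear factors from roots: (z).
Complete factorization: h(z) = (z)^2·(z^2 + z + 1).
Factor degrees with multiplicity: 1 + 1 + 2 = 4.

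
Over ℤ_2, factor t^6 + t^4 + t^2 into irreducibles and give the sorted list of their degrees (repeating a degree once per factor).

1, 1, 2, 2

Write g(t) = t^6 + t^4 + t^2.
Roots in ℤ_2: g(0) = 0 → root; g(1) = 1.
Linear factors from roots: (t).
Complete factorization: g(t) = (t)^2·(t^2 + t + 1)^2.
Factor degrees with multiplicity: 1 + 1 + 2 + 2 = 6.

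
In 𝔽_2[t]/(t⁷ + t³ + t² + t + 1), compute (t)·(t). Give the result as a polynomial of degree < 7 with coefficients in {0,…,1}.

t^2

Multiply in 𝔽_2[t]: (t)·(t) = t².
Reduced: t².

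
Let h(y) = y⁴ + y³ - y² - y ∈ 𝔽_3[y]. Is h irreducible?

Check for roots in 𝔽_3: h(0) = 0 → root; h(1) = 0 → root; h(2) = 0 → root.
h(0) = 0, so (y) divides h(y); h is reducible.

No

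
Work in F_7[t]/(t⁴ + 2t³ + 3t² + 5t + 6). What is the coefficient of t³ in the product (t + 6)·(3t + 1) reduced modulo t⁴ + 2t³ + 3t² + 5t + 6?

0

Multiply in F_7[t]: (t + 6)·(3t + 1) = 3t² + 5t + 6.
Reduced: 3t² + 5t + 6.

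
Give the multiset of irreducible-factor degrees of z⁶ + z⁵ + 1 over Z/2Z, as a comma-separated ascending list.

Write h(z) = z⁶ + z⁵ + 1.
Roots in Z/2Z: h(0) = 1; h(1) = 1.
Complete factorization: h(z) = (z⁶ + z⁵ + 1).
Factor degrees with multiplicity: 6 = 6.

6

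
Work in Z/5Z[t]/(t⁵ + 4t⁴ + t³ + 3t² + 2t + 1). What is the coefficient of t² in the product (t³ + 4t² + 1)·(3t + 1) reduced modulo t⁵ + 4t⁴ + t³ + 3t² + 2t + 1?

Multiply in Z/5Z[t]: (t³ + 4t² + 1)·(3t + 1) = 3t⁴ + 3t³ + 4t² + 3t + 1.
Reduced: 3t⁴ + 3t³ + 4t² + 3t + 1.

4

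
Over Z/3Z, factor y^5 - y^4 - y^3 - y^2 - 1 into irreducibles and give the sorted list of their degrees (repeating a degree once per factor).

1, 1, 3

Write g(y) = y^5 - y^4 - y^3 - y^2 - 1.
Roots in Z/3Z: g(0) = 2; g(1) = 0 → root; g(2) = 0 → root.
Linear factors from roots: (y - 1), (y + 1).
Complete factorization: g(y) = (y + 1)·(y - 1)·(y^3 - y^2 + 1).
Factor degrees with multiplicity: 1 + 1 + 3 = 5.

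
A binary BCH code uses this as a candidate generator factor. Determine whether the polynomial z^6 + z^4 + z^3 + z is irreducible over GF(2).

Write P(z) = z^6 + z^4 + z^3 + z.
Check for roots in GF(2): P(0) = 0 → root; P(1) = 0 → root.
P(0) = 0, so (z) divides P(z); P is reducible.

No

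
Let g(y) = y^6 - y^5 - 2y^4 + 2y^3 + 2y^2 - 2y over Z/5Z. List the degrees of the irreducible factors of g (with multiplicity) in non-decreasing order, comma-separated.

Roots in Z/5Z: g(0) = 0 → root; g(1) = 0 → root; g(2) = 0 → root; g(3) = 0 → root; g(4) = 2.
Linear factors from roots: (y), (y - 1), (y - 2), (y + 2).
Complete factorization: g(y) = (y)·(y + 2)·(y - 2)·(y - 1)·(y^2 + 2).
Factor degrees with multiplicity: 1 + 1 + 1 + 1 + 2 = 6.

1, 1, 1, 1, 2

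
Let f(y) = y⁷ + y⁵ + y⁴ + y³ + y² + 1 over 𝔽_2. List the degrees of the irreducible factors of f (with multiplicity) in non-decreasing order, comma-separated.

Roots in 𝔽_2: f(0) = 1; f(1) = 0 → root.
Linear factors from roots: (y + 1).
Complete factorization: f(y) = (y + 1)·(y² + y + 1)^3.
Factor degrees with multiplicity: 1 + 2 + 2 + 2 = 7.

1, 2, 2, 2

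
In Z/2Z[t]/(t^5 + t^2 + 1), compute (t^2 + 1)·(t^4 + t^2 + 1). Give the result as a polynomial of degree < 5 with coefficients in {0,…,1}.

Multiply in Z/2Z[t]: (t^2 + 1)·(t^4 + t^2 + 1) = t^6 + 1.
Reduce using t^5 ≡ t^2 + 1 (mod t^5 + t^2 + 1).
Reduced: t^3 + t + 1.

t^3 + t + 1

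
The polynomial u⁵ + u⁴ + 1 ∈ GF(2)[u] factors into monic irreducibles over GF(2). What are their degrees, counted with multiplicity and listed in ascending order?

Write g(u) = u⁵ + u⁴ + 1.
Roots in GF(2): g(0) = 1; g(1) = 1.
Complete factorization: g(u) = (u² + u + 1)·(u³ + u + 1).
Factor degrees with multiplicity: 2 + 3 = 5.

2, 3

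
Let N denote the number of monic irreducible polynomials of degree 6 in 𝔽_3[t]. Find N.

By the necklace-counting formula, N_3(6) = (1/6) Σ_{d|6} μ(6/d)·3^d.
Divisors of 6: 1, 2, 3, 6; μ(6/d) for each: 1, -1, -1, 1.
Σ = 3^1 − 3^2 − 3^3 + 3^6 = 696.
N = 696/6 = 116.

116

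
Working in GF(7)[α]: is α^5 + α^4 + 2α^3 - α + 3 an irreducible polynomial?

Write P(α) = α^5 + α^4 + 2α^3 - α + 3.
Check for roots in GF(7): P(0) = 3; P(1) = 6; P(2) = 2; P(3) = 0 → root; P(4) = 0 → root; P(5) = 1; P(6) = 2.
P(3) = 0, so (α − 3) divides P(α); P is reducible.

No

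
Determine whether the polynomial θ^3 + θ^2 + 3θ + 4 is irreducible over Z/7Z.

No

Write g(θ) = θ^3 + θ^2 + 3θ + 4.
Check for roots in Z/7Z: g(0) = 4; g(1) = 2; g(2) = 1; g(3) = 0 → root; g(4) = 5; g(5) = 1; g(6) = 1.
g(3) = 0, so (θ − 3) divides g(θ); g is reducible.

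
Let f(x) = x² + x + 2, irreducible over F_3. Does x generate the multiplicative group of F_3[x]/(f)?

|GF(3^2)^×| = 3^2 − 1 = 8. Prime factorization: 8 = 2^3.
f is primitive ⇔ x has order 8 in GF(3)[x]/(f), i.e. x^(8/q) ≠ 1 for each prime q | 8.
x^(4) mod f = 2.
None equal 1, so x has full order 8; f is primitive.

Yes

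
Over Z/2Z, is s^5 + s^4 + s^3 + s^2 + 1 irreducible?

Write h(s) = s^5 + s^4 + s^3 + s^2 + 1.
Check for roots in Z/2Z: h(0) = 1; h(1) = 1.
No roots, so no linear factors.
Monic irreducibles of degree 2 over GF(2): s^2 + s + 1.
None of them divide h (all give nonzero remainder).
No irreducible factor of degree ≤ 2 exists, so h is irreducible over GF(2).

Yes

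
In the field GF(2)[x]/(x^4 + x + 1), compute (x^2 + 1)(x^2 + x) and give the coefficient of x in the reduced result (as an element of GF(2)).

Multiply in GF(2)[x]: (x^2 + 1)·(x^2 + x) = x^4 + x^3 + x^2 + x.
Reduce using x^4 ≡ x + 1 (mod x^4 + x + 1).
Reduced: x^3 + x^2 + 1.

0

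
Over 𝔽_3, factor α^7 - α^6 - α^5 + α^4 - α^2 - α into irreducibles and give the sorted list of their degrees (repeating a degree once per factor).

1, 1, 2, 3

Write f(α) = α^7 - α^6 - α^5 + α^4 - α^2 - α.
Roots in 𝔽_3: f(0) = 0 → root; f(1) = 1; f(2) = 0 → root.
Linear factors from roots: (α), (α + 1).
Complete factorization: f(α) = (α)·(α + 1)·(α^2 + 1)·(α^3 + α^2 - 1).
Factor degrees with multiplicity: 1 + 1 + 2 + 3 = 7.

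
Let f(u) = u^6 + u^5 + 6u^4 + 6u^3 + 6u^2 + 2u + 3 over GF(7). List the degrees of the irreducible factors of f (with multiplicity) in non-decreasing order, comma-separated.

Linear factors from roots: (u + 3), (u + 1).
Complete factorization: f(u) = (u + 1)·(u + 3)·(u^2 + 5u + 2)·(u^2 + 6u + 4).
Factor degrees with multiplicity: 1 + 1 + 2 + 2 = 6.

1, 1, 2, 2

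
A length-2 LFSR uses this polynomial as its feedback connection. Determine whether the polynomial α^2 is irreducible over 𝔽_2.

Write h(α) = α^2.
Check for roots in 𝔽_2: h(0) = 0 → root; h(1) = 1.
h(0) = 0, so (α) divides h(α); h is reducible.

No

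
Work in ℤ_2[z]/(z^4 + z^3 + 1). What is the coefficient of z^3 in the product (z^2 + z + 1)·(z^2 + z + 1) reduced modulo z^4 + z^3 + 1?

Multiply in ℤ_2[z]: (z^2 + z + 1)·(z^2 + z + 1) = z^4 + z^2 + 1.
Reduce using z^4 ≡ z^3 + 1 (mod z^4 + z^3 + 1).
Reduced: z^3 + z^2.

1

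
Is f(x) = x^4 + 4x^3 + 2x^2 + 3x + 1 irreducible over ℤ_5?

Yes

Check for roots in ℤ_5: f(0) = 1; f(1) = 1; f(2) = 3; f(3) = 2; f(4) = 2.
No roots, so no linear factors.
Degree-2 irreducible divisors: test the 10 monic irreducibles of degree 2 over GF(5).
None of them divide f (all give nonzero remainder).
No irreducible factor of degree ≤ 2 exists, so f is irreducible over GF(5).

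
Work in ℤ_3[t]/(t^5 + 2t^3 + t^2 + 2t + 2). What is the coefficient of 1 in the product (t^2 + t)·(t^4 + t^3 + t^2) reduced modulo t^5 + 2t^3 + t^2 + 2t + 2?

2

Multiply in ℤ_3[t]: (t^2 + t)·(t^4 + t^3 + t^2) = t^6 + 2t^5 + 2t^4 + t^3.
Reduce using t^5 ≡ t^3 + 2t^2 + t + 1 (mod t^5 + 2t^3 + t^2 + 2t + 2).
Reduced: 2t^3 + 2t^2 + 2.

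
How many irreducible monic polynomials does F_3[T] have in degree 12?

44220

The number of monic irreducibles of degree 12 over GF(3) is (1/12)·Σ_{d∣12} μ(12/d) 3^d.
Divisors of 12: 1, 2, 3, 4, 6, 12; μ(12/d) for each: 0, 1, 0, -1, -1, 1.
Σ = 3^2 − 3^4 − 3^6 + 3^12 = 530640.
N = 530640/12 = 44220.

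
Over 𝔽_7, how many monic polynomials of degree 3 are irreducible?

112

Gauss's count: N_{7}(3) = (1/3) Σ_{d|3} μ(3/d)·7^d.
Divisors of 3: 1, 3; μ(3/d) for each: -1, 1.
Σ = − 7^1 + 7^3 = 336.
N = 336/3 = 112.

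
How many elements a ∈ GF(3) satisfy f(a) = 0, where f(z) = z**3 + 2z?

3

Evaluate at each of the 3 elements of GF(3):
f(0) = 0 → root; f(1) = 0 → root; f(2) = 0 → root.
Roots: {0, 1, 2}.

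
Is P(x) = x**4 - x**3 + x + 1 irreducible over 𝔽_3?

Yes

Check for roots in 𝔽_3: P(0) = 1; P(1) = 2; P(2) = 2.
No roots, so no linear factors.
Monic irreducibles of degree 2 over GF(3): x**2 + 1, x**2 + x - 1, x**2 - x - 1.
None of them divide P (all give nonzero remainder).
No irreducible factor of degree ≤ 2 exists, so P is irreducible over GF(3).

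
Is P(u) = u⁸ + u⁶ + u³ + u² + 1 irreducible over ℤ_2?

Yes

Check for roots in ℤ_2: P(0) = 1; P(1) = 1.
No roots, so no linear factors.
Monic irreducibles of degree 2 over GF(2): u² + u + 1.
None of them divide P (all give nonzero remainder).
Monic irreducibles of degree 3 over GF(2): u³ + u + 1, u³ + u² + 1.
None of them divide P (all give nonzero remainder).
Monic irreducibles of degree 4 over GF(2): u⁴ + u + 1, u⁴ + u³ + 1, u⁴ + u³ + u² + u + 1.
None of them divide P (all give nonzero remainder).
No irreducible factor of degree ≤ 4 exists, so P is irreducible over GF(2).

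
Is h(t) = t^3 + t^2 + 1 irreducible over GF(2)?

Yes

Check for roots in GF(2): h(0) = 1; h(1) = 1.
No roots. A degree-3 polynomial over a field with no linear factor is irreducible.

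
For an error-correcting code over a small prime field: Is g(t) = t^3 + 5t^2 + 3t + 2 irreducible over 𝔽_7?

Check for roots in 𝔽_7: g(0) = 2; g(1) = 4; g(2) = 1; g(3) = 6; g(4) = 4; g(5) = 1; g(6) = 3.
No roots. A degree-3 polynomial over a field with no linear factor is irreducible.

Yes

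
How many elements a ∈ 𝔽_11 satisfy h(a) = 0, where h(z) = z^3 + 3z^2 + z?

3

Evaluate at each of the 11 elements of 𝔽_11:
h(0) = 0 → root; h(1) = 5; h(2) = 0 → root; h(3) = 2; h(4) = 6; h(5) = 7; h(6) = 0 → root; h(7) = 2; h(8) = 8; h(9) = 2; h(10) = 1.
Roots: {0, 2, 6}.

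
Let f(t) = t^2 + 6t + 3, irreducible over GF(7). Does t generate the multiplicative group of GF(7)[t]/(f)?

Yes

|GF(7^2)^×| = 7^2 − 1 = 48. Prime factorization: 48 = 2^4·3.
f is primitive ⇔ t has order 48 in GF(7)[t]/(f), i.e. t^(48/q) ≠ 1 for each prime q | 48.
t^(24) mod f = 6.
t^(16) mod f = 2.
None equal 1, so t has full order 48; f is primitive.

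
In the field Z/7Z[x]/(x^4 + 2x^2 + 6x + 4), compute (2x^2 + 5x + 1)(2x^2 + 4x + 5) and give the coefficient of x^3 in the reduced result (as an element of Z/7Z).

4

Multiply in Z/7Z[x]: (2x^2 + 5x + 1)·(2x^2 + 4x + 5) = 4x^4 + 4x^3 + 4x^2 + x + 5.
Reduce using x^4 ≡ 5x^2 + x + 3 (mod x^4 + 2x^2 + 6x + 4).
Reduced: 4x^3 + 3x^2 + 5x + 3.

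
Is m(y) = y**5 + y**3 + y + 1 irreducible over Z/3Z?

Yes

Check for roots in Z/3Z: m(0) = 1; m(1) = 1; m(2) = 1.
No roots, so no linear factors.
Monic irreducibles of degree 2 over GF(3): y**2 + 1, y**2 + y - 1, y**2 - y - 1.
None of them divide m (all give nonzero remainder).
No irreducible factor of degree ≤ 2 exists, so m is irreducible over GF(3).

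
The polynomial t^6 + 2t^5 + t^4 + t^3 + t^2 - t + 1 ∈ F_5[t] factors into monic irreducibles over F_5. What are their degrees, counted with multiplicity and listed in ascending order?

Write f(t) = t^6 + 2t^5 + t^4 + t^3 + t^2 - t + 1.
Roots in F_5: f(0) = 1; f(1) = 1; f(2) = 0 → root; f(3) = 0 → root; f(4) = 2.
Linear factors from roots: (t - 2), (t + 2).
Complete factorization: f(t) = (t + 2)·(t - 2)·(t^2 + 2)·(t^2 + 2t - 2).
Factor degrees with multiplicity: 1 + 1 + 2 + 2 = 6.

1, 1, 2, 2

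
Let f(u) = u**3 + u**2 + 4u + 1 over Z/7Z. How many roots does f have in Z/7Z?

3

Evaluate at each of the 7 elements of Z/7Z:
f(0) = 1; f(1) = 0 → root; f(2) = 0 → root; f(3) = 0 → root; f(4) = 6; f(5) = 3; f(6) = 4.
Roots: {1, 2, 3}.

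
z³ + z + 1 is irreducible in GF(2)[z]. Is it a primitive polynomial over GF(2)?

Yes

Write f(z) = z³ + z + 1.
|GF(2^3)^×| = 2^3 − 1 = 7. Prime factorization: 7 = 7.
f is primitive ⇔ z has order 7 in GF(2)[z]/(f), i.e. z^(7/q) ≠ 1 for each prime q | 7.
z^(1) mod f = z.
None equal 1, so z has full order 7; f is primitive.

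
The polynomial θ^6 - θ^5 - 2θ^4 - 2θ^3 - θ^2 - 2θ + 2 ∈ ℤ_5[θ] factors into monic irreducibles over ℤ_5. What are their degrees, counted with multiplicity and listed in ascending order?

Write g(θ) = θ^6 - θ^5 - 2θ^4 - 2θ^3 - θ^2 - 2θ + 2.
Roots in ℤ_5: g(0) = 2; g(1) = 0 → root; g(2) = 3; g(3) = 2; g(4) = 0 → root.
Linear factors from roots: (θ - 1), (θ + 1).
Complete factorization: g(θ) = (θ + 1)·(θ - 1)·(θ^2 - 2)·(θ^2 - θ + 1).
Factor degrees with multiplicity: 1 + 1 + 2 + 2 = 6.

1, 1, 2, 2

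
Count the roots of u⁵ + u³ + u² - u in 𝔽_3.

2

Write g(u) = u⁵ + u³ + u² - u.
Evaluate at each of the 3 elements of 𝔽_3:
g(0) = 0 → root; g(1) = 2; g(2) = 0 → root.
Roots: {0, 2}.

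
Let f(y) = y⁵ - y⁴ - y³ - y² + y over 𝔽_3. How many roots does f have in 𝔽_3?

2

Evaluate at each of the 3 elements of 𝔽_3:
f(0) = 0 → root; f(1) = 2; f(2) = 0 → root.
Roots: {0, 2}.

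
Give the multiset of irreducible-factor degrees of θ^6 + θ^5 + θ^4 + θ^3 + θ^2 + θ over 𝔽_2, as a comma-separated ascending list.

1, 1, 2, 2

Write h(θ) = θ^6 + θ^5 + θ^4 + θ^3 + θ^2 + θ.
Roots in 𝔽_2: h(0) = 0 → root; h(1) = 0 → root.
Linear factors from roots: (θ), (θ + 1).
Complete factorization: h(θ) = (θ)·(θ + 1)·(θ^2 + θ + 1)^2.
Factor degrees with multiplicity: 1 + 1 + 2 + 2 = 6.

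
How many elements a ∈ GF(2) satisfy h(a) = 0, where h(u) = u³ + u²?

2

Evaluate at each of the 2 elements of GF(2):
h(0) = 0 → root; h(1) = 0 → root.
Roots: {0, 1}.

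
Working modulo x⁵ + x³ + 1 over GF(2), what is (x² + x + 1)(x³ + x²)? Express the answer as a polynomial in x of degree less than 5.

x^3 + x^2 + 1

Multiply in GF(2)[x]: (x² + x + 1)·(x³ + x²) = x⁵ + x².
Reduce using x⁵ ≡ x³ + 1 (mod x⁵ + x³ + 1).
Reduced: x³ + x² + 1.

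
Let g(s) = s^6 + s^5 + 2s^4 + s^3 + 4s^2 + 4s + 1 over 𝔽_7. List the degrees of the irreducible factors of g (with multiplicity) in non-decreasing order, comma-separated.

Linear factors from roots: (s + 6), (s + 5).
Complete factorization: g(s) = (s + 5)·(s + 6)·(s^2 + s + 3)·(s^2 + 3s + 6).
Factor degrees with multiplicity: 1 + 1 + 2 + 2 = 6.

1, 1, 2, 2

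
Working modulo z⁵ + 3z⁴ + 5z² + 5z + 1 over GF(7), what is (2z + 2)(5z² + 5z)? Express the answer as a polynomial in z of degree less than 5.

3z^3 + 6z^2 + 3z

Multiply in GF(7)[z]: (2z + 2)·(5z² + 5z) = 3z³ + 6z² + 3z.
Reduced: 3z³ + 6z² + 3z.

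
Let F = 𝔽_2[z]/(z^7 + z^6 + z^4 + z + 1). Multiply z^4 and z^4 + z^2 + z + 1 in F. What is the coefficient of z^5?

Multiply in 𝔽_2[z]: (z^4)·(z^4 + z^2 + z + 1) = z^8 + z^6 + z^5 + z^4.
Reduce using z^7 ≡ z^6 + z^4 + z + 1 (mod z^7 + z^6 + z^4 + z + 1).
Reduced: z^2 + 1.

0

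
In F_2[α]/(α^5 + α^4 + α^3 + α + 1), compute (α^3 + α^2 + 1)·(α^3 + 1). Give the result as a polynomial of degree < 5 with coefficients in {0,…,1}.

Multiply in F_2[α]: (α^3 + α^2 + 1)·(α^3 + 1) = α^6 + α^5 + α^2 + 1.
Reduce using α^5 ≡ α^4 + α^3 + α + 1 (mod α^5 + α^4 + α^3 + α + 1).
Reduced: α^4 + α + 1.

α^4 + α + 1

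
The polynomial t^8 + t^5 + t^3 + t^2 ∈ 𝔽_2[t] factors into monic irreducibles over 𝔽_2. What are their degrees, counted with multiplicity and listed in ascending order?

Write f(t) = t^8 + t^5 + t^3 + t^2.
Roots in 𝔽_2: f(0) = 0 → root; f(1) = 0 → root.
Linear factors from roots: (t), (t + 1).
Complete factorization: f(t) = (t)^2·(t + 1)^3·(t^3 + t^2 + 1).
Factor degrees with multiplicity: 1 + 1 + 1 + 1 + 1 + 3 = 8.

1, 1, 1, 1, 1, 3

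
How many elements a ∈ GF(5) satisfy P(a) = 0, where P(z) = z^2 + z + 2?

0

Evaluate at each of the 5 elements of GF(5):
P(0) = 2; P(1) = 4; P(2) = 3; P(3) = 4; P(4) = 2.
No element is a root.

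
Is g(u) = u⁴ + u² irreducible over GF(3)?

Check for roots in GF(3): g(0) = 0 → root; g(1) = 2; g(2) = 2.
g(0) = 0, so (u) divides g(u); g is reducible.

No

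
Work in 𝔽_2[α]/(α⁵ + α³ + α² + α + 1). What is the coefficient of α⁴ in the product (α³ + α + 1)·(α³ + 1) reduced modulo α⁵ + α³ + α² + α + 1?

0

Multiply in 𝔽_2[α]: (α³ + α + 1)·(α³ + 1) = α⁶ + α⁴ + α + 1.
Reduce using α⁵ ≡ α³ + α² + α + 1 (mod α⁵ + α³ + α² + α + 1).
Reduced: α³ + α² + 1.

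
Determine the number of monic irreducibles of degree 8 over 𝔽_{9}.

Gauss's count: N_{9}(8) = (1/8) Σ_{d|8} μ(8/d)·9^d.
Divisors of 8: 1, 2, 4, 8; μ(8/d) for each: 0, 0, -1, 1.
Σ = − 9^4 + 9^8 = 43040160.
N = 43040160/8 = 5380020.

5380020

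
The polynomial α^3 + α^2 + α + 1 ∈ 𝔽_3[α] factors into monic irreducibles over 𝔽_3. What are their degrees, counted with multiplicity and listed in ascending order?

1, 2

Write f(α) = α^3 + α^2 + α + 1.
Roots in 𝔽_3: f(0) = 1; f(1) = 1; f(2) = 0 → root.
Linear factors from roots: (α + 1).
Complete factorization: f(α) = (α + 1)·(α^2 + 1).
Factor degrees with multiplicity: 1 + 2 = 3.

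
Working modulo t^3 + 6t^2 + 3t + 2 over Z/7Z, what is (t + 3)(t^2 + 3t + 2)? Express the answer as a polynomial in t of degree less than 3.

t + 4

Multiply in Z/7Z[t]: (t + 3)·(t^2 + 3t + 2) = t^3 + 6t^2 + 4t + 6.
Reduce using t^3 ≡ t^2 + 4t + 5 (mod t^3 + 6t^2 + 3t + 2).
Reduced: t + 4.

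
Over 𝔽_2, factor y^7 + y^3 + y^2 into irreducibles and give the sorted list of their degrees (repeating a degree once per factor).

1, 1, 2, 3

Write h(y) = y^7 + y^3 + y^2.
Roots in 𝔽_2: h(0) = 0 → root; h(1) = 1.
Linear factors from roots: (y).
Complete factorization: h(y) = (y)^2·(y^2 + y + 1)·(y^3 + y^2 + 1).
Factor degrees with multiplicity: 1 + 1 + 2 + 3 = 7.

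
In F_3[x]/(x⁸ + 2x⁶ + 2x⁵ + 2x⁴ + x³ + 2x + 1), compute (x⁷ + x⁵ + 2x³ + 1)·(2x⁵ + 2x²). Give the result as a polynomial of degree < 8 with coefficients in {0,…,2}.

Multiply in F_3[x]: (x⁷ + x⁵ + 2x³ + 1)·(2x⁵ + 2x²) = 2x¹² + 2x¹⁰ + 2x⁹ + x⁸ + 2x⁷ + 2x².
Reduce using x⁸ ≡ x⁶ + x⁵ + x⁴ + 2x³ + x + 2 (mod x⁸ + 2x⁶ + 2x⁵ + 2x⁴ + x³ + 2x + 1).
Reduced: 2x⁷ + x⁴ + 2x² + 2.

2x^7 + x^4 + 2x^2 + 2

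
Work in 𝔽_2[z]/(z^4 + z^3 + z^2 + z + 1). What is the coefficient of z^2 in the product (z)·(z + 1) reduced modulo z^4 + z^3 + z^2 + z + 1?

Multiply in 𝔽_2[z]: (z)·(z + 1) = z^2 + z.
Reduced: z^2 + z.

1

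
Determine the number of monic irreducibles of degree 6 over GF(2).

9

x^(2^6) − x is the product of all monic irreducibles of degree dividing 6; Möbius inversion gives N = (1/6) Σ μ(6/d)·2^d.
Divisors of 6: 1, 2, 3, 6; μ(6/d) for each: 1, -1, -1, 1.
Σ = 2^1 − 2^2 − 2^3 + 2^6 = 54.
N = 54/6 = 9.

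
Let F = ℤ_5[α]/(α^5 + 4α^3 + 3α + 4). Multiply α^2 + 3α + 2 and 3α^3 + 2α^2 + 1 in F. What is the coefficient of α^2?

Multiply in ℤ_5[α]: (α^2 + 3α + 2)·(3α^3 + 2α^2 + 1) = 3α^5 + α^4 + 2α^3 + 3α + 2.
Reduce using α^5 ≡ α^3 + 2α + 1 (mod α^5 + 4α^3 + 3α + 4).
Reduced: α^4 + 4α.

0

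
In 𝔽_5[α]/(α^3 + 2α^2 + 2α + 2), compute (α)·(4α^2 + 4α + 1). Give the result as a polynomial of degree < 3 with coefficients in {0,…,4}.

Multiply in 𝔽_5[α]: (α)·(4α^2 + 4α + 1) = 4α^3 + 4α^2 + α.
Reduce using α^3 ≡ 3α^2 + 3α + 3 (mod α^3 + 2α^2 + 2α + 2).
Reduced: α^2 + 3α + 2.

α^2 + 3α + 2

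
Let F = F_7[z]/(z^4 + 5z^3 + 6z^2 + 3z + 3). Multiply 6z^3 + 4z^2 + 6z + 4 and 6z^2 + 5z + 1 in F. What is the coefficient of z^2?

Multiply in F_7[z]: (6z^3 + 4z^2 + 6z + 4)·(6z^2 + 5z + 1) = z^5 + 5z^4 + 6z^3 + 2z^2 + 5z + 4.
Reduce using z^4 ≡ 2z^3 + z^2 + 4z + 4 (mod z^4 + 5z^3 + 6z^2 + 3z + 3).
Reduced: 6z^2 + 2z + 4.

6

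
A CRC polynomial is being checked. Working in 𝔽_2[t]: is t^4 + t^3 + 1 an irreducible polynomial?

Write g(t) = t^4 + t^3 + 1.
Check for roots in 𝔽_2: g(0) = 1; g(1) = 1.
No roots, so no linear factors.
Monic irreducibles of degree 2 over GF(2): t^2 + t + 1.
None of them divide g (all give nonzero remainder).
No irreducible factor of degree ≤ 2 exists, so g is irreducible over GF(2).

Yes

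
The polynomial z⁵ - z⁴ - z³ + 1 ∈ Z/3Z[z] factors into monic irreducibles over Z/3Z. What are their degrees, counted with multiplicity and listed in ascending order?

1, 1, 1, 2

Write g(z) = z⁵ - z⁴ - z³ + 1.
Roots in Z/3Z: g(0) = 1; g(1) = 0 → root; g(2) = 0 → root.
Linear factors from roots: (z - 1), (z + 1).
Complete factorization: g(z) = (z - 1)·(z + 1)^2·(z² + z - 1).
Factor degrees with multiplicity: 1 + 1 + 1 + 2 = 5.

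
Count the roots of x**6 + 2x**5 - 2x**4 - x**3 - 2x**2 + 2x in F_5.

Write P(x) = x**6 + 2x**5 - 2x**4 - x**3 - 2x**2 + 2x.
Evaluate at each of the 5 elements of F_5:
P(0) = 0 → root; P(1) = 0 → root; P(2) = 4; P(3) = 4; P(4) = 4.
Roots: {0, 1}.

2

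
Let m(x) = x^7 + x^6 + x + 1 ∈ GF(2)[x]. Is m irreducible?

Check for roots in GF(2): m(0) = 1; m(1) = 0 → root.
m(1) = 0, so (x − 1) divides m(x); m is reducible.

No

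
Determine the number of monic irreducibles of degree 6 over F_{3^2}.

88440

By the necklace-counting formula, N_9(6) = (1/6) Σ_{d|6} μ(6/d)·9^d.
Divisors of 6: 1, 2, 3, 6; μ(6/d) for each: 1, -1, -1, 1.
Σ = 9^1 − 9^2 − 9^3 + 9^6 = 530640.
N = 530640/6 = 88440.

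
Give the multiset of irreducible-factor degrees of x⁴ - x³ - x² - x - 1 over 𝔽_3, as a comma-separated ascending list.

Write f(x) = x⁴ - x³ - x² - x - 1.
Roots in 𝔽_3: f(0) = 2; f(1) = 0 → root; f(2) = 1.
Linear factors from roots: (x - 1).
Complete factorization: f(x) = (x - 1)·(x³ - x + 1).
Factor degrees with multiplicity: 1 + 3 = 4.

1, 3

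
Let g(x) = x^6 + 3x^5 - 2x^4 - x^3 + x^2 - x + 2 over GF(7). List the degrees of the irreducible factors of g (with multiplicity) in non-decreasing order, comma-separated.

6

Complete factorization: g(x) = (x^6 + 3x^5 - 2x^4 - x^3 + x^2 - x + 2).
Factor degrees with multiplicity: 6 = 6.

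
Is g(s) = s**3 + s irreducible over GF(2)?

Check for roots in GF(2): g(0) = 0 → root; g(1) = 0 → root.
g(0) = 0, so (s) divides g(s); g is reducible.

No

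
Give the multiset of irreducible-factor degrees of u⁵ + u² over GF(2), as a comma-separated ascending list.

Write h(u) = u⁵ + u².
Roots in GF(2): h(0) = 0 → root; h(1) = 0 → root.
Linear factors from roots: (u), (u + 1).
Complete factorization: h(u) = (u + 1)·(u)^2·(u² + u + 1).
Factor degrees with multiplicity: 1 + 1 + 1 + 2 = 5.

1, 1, 1, 2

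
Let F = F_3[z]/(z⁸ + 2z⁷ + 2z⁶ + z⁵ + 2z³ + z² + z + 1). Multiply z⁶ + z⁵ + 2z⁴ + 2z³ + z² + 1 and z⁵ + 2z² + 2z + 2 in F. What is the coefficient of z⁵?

Multiply in F_3[z]: (z⁶ + z⁵ + 2z⁴ + 2z³ + z² + 1)·(z⁵ + 2z² + 2z + 2) = z¹¹ + z¹⁰ + 2z⁹ + z⁸ + 2z⁷ + 2z⁶ + 2z⁵ + z⁴ + z² + 2z + 2.
Reduce using z⁸ ≡ z⁷ + z⁶ + 2z⁵ + z³ + 2z² + 2z + 2 (mod z⁸ + 2z⁷ + 2z⁶ + z⁵ + 2z³ + z² + z + 1).
Reduced: 2z⁶ + 2z⁵ + 2z³ + 2z² + 2z + 1.

2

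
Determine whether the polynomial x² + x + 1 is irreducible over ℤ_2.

Write m(x) = x² + x + 1.
Check for roots in ℤ_2: m(0) = 1; m(1) = 1.
No roots. A degree-2 polynomial over a field with no linear factor is irreducible.

Yes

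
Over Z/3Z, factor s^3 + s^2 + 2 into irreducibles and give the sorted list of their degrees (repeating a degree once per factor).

3

Write h(s) = s^3 + s^2 + 2.
Roots in Z/3Z: h(0) = 2; h(1) = 1; h(2) = 2.
Complete factorization: h(s) = (s^3 + s^2 + 2).
Factor degrees with multiplicity: 3 = 3.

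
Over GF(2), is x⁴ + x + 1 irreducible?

Write m(x) = x⁴ + x + 1.
Check for roots in GF(2): m(0) = 1; m(1) = 1.
No roots, so no linear factors.
Monic irreducibles of degree 2 over GF(2): x² + x + 1.
None of them divide m (all give nonzero remainder).
No irreducible factor of degree ≤ 2 exists, so m is irreducible over GF(2).

Yes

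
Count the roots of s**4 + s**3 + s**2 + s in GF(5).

4

Write P(s) = s**4 + s**3 + s**2 + s.
Evaluate at each of the 5 elements of GF(5):
P(0) = 0 → root; P(1) = 4; P(2) = 0 → root; P(3) = 0 → root; P(4) = 0 → root.
Roots: {0, 2, 3, 4}.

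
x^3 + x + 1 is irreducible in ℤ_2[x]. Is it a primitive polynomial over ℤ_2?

Yes

Write f(x) = x^3 + x + 1.
|GF(2^3)^×| = 2^3 − 1 = 7. Prime factorization: 7 = 7.
f is primitive ⇔ x has order 7 in GF(2)[x]/(f), i.e. x^(7/q) ≠ 1 for each prime q | 7.
x^(1) mod f = x.
None equal 1, so x has full order 7; f is primitive.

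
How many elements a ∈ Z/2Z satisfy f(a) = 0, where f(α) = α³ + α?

Evaluate at each of the 2 elements of Z/2Z:
f(0) = 0 → root; f(1) = 0 → root.
Roots: {0, 1}.

2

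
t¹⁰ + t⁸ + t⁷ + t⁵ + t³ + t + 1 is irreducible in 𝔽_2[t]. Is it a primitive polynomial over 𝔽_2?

Write f(t) = t¹⁰ + t⁸ + t⁷ + t⁵ + t³ + t + 1.
|GF(2^10)^×| = 2^10 − 1 = 1023. Prime factorization: 1023 = 3·11·31.
f is primitive ⇔ t has order 1023 in GF(2)[t]/(f), i.e. t^(1023/q) ≠ 1 for each prime q | 1023.
t^(341) mod f = 1
t^(93) mod f = t⁸ + t⁷ + t⁶ + t⁵ + t⁴ + t³ + t.
t^(33) mod f = t⁸ + t⁷ + t⁶ + t².
Since t^(341) = 1, the order of t divides 341 < 1023; not primitive.

No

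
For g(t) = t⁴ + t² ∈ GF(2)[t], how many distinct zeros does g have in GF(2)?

Evaluate at each of the 2 elements of GF(2):
g(0) = 0 → root; g(1) = 0 → root.
Roots: {0, 1}.

2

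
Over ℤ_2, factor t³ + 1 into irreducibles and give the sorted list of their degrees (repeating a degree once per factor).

Write f(t) = t³ + 1.
Roots in ℤ_2: f(0) = 1; f(1) = 0 → root.
Linear factors from roots: (t + 1).
Complete factorization: f(t) = (t + 1)·(t² + t + 1).
Factor degrees with multiplicity: 1 + 2 = 3.

1, 2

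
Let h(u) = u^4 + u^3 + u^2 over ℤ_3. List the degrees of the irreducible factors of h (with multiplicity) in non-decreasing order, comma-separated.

Roots in ℤ_3: h(0) = 0 → root; h(1) = 0 → root; h(2) = 1.
Linear factors from roots: (u), (u - 1).
Complete factorization: h(u) = (u)^2·(u - 1)^2.
Factor degrees with multiplicity: 1 + 1 + 1 + 1 = 4.

1, 1, 1, 1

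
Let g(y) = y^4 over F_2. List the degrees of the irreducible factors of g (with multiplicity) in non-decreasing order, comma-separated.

1, 1, 1, 1

Roots in F_2: g(0) = 0 → root; g(1) = 1.
Linear factors from roots: (y).
Complete factorization: g(y) = (y)^4.
Factor degrees with multiplicity: 1 + 1 + 1 + 1 = 4.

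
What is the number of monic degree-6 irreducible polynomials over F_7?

Gauss's count: N_{7}(6) = (1/6) Σ_{d|6} μ(6/d)·7^d.
Divisors of 6: 1, 2, 3, 6; μ(6/d) for each: 1, -1, -1, 1.
Σ = 7^1 − 7^2 − 7^3 + 7^6 = 117264.
N = 117264/6 = 19544.

19544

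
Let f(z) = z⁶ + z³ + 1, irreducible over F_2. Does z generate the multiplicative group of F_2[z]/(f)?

No

|GF(2^6)^×| = 2^6 − 1 = 63. Prime factorization: 63 = 3^2·7.
f is primitive ⇔ z has order 63 in GF(2)[z]/(f), i.e. z^(63/q) ≠ 1 for each prime q | 63.
z^(21) mod f = z³.
z^(9) mod f = 1
Since z^(9) = 1, the order of z divides 9 < 63; not primitive.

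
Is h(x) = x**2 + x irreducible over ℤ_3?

No

Check for roots in ℤ_3: h(0) = 0 → root; h(1) = 2; h(2) = 0 → root.
h(0) = 0, so (x) divides h(x); h is reducible.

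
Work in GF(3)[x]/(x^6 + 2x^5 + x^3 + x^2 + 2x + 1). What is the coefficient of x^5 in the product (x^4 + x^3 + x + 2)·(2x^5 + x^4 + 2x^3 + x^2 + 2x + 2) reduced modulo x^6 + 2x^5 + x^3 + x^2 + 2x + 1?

0

Multiply in GF(3)[x]: (x^4 + x^3 + x + 2)·(2x^5 + x^4 + 2x^3 + x^2 + 2x + 2) = 2x^9 + 2x^6 + 2x^5 + 2x^4 + x^3 + x^2 + 1.
Reduce using x^6 ≡ x^5 + 2x^3 + 2x^2 + x + 2 (mod x^6 + 2x^5 + x^3 + x^2 + 2x + 1).
Reduced: 2x^2 + 2.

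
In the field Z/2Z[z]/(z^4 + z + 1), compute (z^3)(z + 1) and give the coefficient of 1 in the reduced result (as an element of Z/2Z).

Multiply in Z/2Z[z]: (z^3)·(z + 1) = z^4 + z^3.
Reduce using z^4 ≡ z + 1 (mod z^4 + z + 1).
Reduced: z^3 + z + 1.

1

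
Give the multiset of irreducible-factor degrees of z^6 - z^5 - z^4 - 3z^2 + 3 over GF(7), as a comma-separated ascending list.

Write h(z) = z^6 - z^5 - z^4 - 3z^2 + 3.
Linear factors from roots: (z - 2).
Complete factorization: h(z) = (z - 2)·(z^2 - 3z - 2)·(z^3 - 3z^2 + z - 1).
Factor degrees with multiplicity: 1 + 2 + 3 = 6.

1, 2, 3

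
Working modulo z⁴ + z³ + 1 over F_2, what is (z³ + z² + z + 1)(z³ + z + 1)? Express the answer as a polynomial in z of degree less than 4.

Multiply in F_2[z]: (z³ + z² + z + 1)·(z³ + z + 1) = z⁶ + z⁵ + z³ + 1.
Reduce using z⁴ ≡ z³ + 1 (mod z⁴ + z³ + 1).
Reduced: z³ + z² + 1.

z^3 + z^2 + 1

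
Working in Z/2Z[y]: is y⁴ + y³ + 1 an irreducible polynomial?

Write f(y) = y⁴ + y³ + 1.
Check for roots in Z/2Z: f(0) = 1; f(1) = 1.
No roots, so no linear factors.
Monic irreducibles of degree 2 over GF(2): y² + y + 1.
None of them divide f (all give nonzero remainder).
No irreducible factor of degree ≤ 2 exists, so f is irreducible over GF(2).

Yes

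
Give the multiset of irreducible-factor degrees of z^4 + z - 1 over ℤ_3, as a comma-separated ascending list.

4

Write f(z) = z^4 + z - 1.
Roots in ℤ_3: f(0) = 2; f(1) = 1; f(2) = 2.
Complete factorization: f(z) = (z^4 + z - 1).
Factor degrees with multiplicity: 4 = 4.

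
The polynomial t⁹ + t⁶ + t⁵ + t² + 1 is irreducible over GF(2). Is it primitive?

No

Write f(t) = t⁹ + t⁶ + t⁵ + t² + 1.
|GF(2^9)^×| = 2^9 − 1 = 511. Prime factorization: 511 = 7·73.
f is primitive ⇔ t has order 511 in GF(2)[t]/(f), i.e. t^(511/q) ≠ 1 for each prime q | 511.
t^(73) mod f = 1
t^(7) mod f = t⁷.
Since t^(73) = 1, the order of t divides 73 < 511; not primitive.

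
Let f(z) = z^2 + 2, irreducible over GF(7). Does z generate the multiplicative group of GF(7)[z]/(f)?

|GF(7^2)^×| = 7^2 − 1 = 48. Prime factorization: 48 = 2^4·3.
f is primitive ⇔ z has order 48 in GF(7)[z]/(f), i.e. z^(48/q) ≠ 1 for each prime q | 48.
z^(24) mod f = 1
z^(16) mod f = 4.
Since z^(24) = 1, the order of z divides 24 < 48; not primitive.

No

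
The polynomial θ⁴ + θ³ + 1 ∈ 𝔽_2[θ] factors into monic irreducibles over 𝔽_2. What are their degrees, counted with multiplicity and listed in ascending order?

Write f(θ) = θ⁴ + θ³ + 1.
Roots in 𝔽_2: f(0) = 1; f(1) = 1.
Complete factorization: f(θ) = (θ⁴ + θ³ + 1).
Factor degrees with multiplicity: 4 = 4.

4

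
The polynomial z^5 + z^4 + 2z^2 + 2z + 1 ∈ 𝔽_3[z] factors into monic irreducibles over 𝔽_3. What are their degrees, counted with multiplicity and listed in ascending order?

Write g(z) = z^5 + z^4 + 2z^2 + 2z + 1.
Roots in 𝔽_3: g(0) = 1; g(1) = 1; g(2) = 1.
Complete factorization: g(z) = (z^2 + 1)·(z^3 + z^2 + 2z + 1).
Factor degrees with multiplicity: 2 + 3 = 5.

2, 3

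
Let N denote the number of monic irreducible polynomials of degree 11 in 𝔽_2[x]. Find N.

x^(2^11) − x is the product of all monic irreducibles of degree dividing 11; Möbius inversion gives N = (1/11) Σ μ(11/d)·2^d.
Divisors of 11: 1, 11; μ(11/d) for each: -1, 1.
Σ = − 2^1 + 2^11 = 2046.
N = 2046/11 = 186.

186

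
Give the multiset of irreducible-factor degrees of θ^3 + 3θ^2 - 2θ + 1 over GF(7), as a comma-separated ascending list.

1, 1, 1

Write h(θ) = θ^3 + 3θ^2 - 2θ + 1.
Linear factors from roots: (θ - 3), (θ + 3).
Complete factorization: h(θ) = (θ - 3)·(θ + 3)^2.
Factor degrees with multiplicity: 1 + 1 + 1 = 3.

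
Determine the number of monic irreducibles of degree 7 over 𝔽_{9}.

By the necklace-counting formula, N_9(7) = (1/7) Σ_{d|7} μ(7/d)·9^d.
Divisors of 7: 1, 7; μ(7/d) for each: -1, 1.
Σ = − 9^1 + 9^7 = 4782960.
N = 4782960/7 = 683280.

683280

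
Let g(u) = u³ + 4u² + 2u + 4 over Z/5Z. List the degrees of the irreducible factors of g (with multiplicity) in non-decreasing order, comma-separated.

1, 2

Roots in Z/5Z: g(0) = 4; g(1) = 1; g(2) = 2; g(3) = 3; g(4) = 0 → root.
Linear factors from roots: (u + 1).
Complete factorization: g(u) = (u + 1)·(u² + 3u + 4).
Factor degrees with multiplicity: 1 + 2 = 3.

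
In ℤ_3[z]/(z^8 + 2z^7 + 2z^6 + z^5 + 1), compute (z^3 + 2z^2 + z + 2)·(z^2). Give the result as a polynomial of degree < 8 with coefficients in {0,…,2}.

z^5 + 2z^4 + z^3 + 2z^2

Multiply in ℤ_3[z]: (z^3 + 2z^2 + z + 2)·(z^2) = z^5 + 2z^4 + z^3 + 2z^2.
Reduced: z^5 + 2z^4 + z^3 + 2z^2.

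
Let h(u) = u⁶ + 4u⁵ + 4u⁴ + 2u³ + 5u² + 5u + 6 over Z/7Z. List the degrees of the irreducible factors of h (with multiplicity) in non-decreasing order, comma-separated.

Linear factors from roots: (u + 5), (u + 3), (u + 2).
Complete factorization: h(u) = (u + 2)·(u + 3)·(u + 5)·(u³ + u² + 5u + 3).
Factor degrees with multiplicity: 1 + 1 + 1 + 3 = 6.

1, 1, 1, 3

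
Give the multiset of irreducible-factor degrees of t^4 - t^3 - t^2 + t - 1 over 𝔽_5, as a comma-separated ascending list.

1, 3

Write g(t) = t^4 - t^3 - t^2 + t - 1.
Roots in 𝔽_5: g(0) = 4; g(1) = 4; g(2) = 0 → root; g(3) = 2; g(4) = 4.
Linear factors from roots: (t - 2).
Complete factorization: g(t) = (t - 2)·(t^3 + t^2 + t - 2).
Factor degrees with multiplicity: 1 + 3 = 4.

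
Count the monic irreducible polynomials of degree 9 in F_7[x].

x^(7^9) − x is the product of all monic irreducibles of degree dividing 9; Möbius inversion gives N = (1/9) Σ μ(9/d)·7^d.
Divisors of 9: 1, 3, 9; μ(9/d) for each: 0, -1, 1.
Σ = − 7^3 + 7^9 = 40353264.
N = 40353264/9 = 4483696.

4483696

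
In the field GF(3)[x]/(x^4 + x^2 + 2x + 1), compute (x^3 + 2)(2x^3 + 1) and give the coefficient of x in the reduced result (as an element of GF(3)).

1

Multiply in GF(3)[x]: (x^3 + 2)·(2x^3 + 1) = 2x^6 + 2x^3 + 2.
Reduce using x^4 ≡ 2x^2 + x + 2 (mod x^4 + x^2 + 2x + 1).
Reduced: x^3 + x + 1.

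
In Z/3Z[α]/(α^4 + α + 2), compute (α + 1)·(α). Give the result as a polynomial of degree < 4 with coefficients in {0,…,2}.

α^2 + α

Multiply in Z/3Z[α]: (α + 1)·(α) = α^2 + α.
Reduced: α^2 + α.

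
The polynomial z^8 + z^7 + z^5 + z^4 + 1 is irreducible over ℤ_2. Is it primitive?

No

Write f(z) = z^8 + z^7 + z^5 + z^4 + 1.
|GF(2^8)^×| = 2^8 − 1 = 255. Prime factorization: 255 = 3·5·17.
f is primitive ⇔ z has order 255 in GF(2)[z]/(f), i.e. z^(255/q) ≠ 1 for each prime q | 255.
z^(85) mod f = z^7 + z^6 + z^3 + z^2 + 1.
z^(51) mod f = 1
z^(15) mod f = z^5 + z^4 + z + 1.
Since z^(51) = 1, the order of z divides 51 < 255; not primitive.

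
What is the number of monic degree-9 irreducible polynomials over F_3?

2184

By the necklace-counting formula, N_3(9) = (1/9) Σ_{d|9} μ(9/d)·3^d.
Divisors of 9: 1, 3, 9; μ(9/d) for each: 0, -1, 1.
Σ = − 3^3 + 3^9 = 19656.
N = 19656/9 = 2184.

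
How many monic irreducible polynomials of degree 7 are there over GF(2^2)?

x^(4^7) − x is the product of all monic irreducibles of degree dividing 7; Möbius inversion gives N = (1/7) Σ μ(7/d)·4^d.
Divisors of 7: 1, 7; μ(7/d) for each: -1, 1.
Σ = − 4^1 + 4^7 = 16380.
N = 16380/7 = 2340.

2340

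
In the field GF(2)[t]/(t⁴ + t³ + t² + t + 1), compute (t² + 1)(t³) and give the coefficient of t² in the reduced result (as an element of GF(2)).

0

Multiply in GF(2)[t]: (t² + 1)·(t³) = t⁵ + t³.
Reduce using t⁴ ≡ t³ + t² + t + 1 (mod t⁴ + t³ + t² + t + 1).
Reduced: t³ + 1.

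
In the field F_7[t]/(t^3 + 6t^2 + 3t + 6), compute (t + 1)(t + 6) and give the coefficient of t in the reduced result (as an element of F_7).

0

Multiply in F_7[t]: (t + 1)·(t + 6) = t^2 + 6.
Reduced: t^2 + 6.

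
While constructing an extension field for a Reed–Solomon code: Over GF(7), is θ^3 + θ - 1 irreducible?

Write h(θ) = θ^3 + θ - 1.
Check for roots in GF(7): h(0) = 6; h(1) = 1; h(2) = 2; h(3) = 1; h(4) = 4; h(5) = 3; h(6) = 4.
No roots. A degree-3 polynomial over a field with no linear factor is irreducible.

Yes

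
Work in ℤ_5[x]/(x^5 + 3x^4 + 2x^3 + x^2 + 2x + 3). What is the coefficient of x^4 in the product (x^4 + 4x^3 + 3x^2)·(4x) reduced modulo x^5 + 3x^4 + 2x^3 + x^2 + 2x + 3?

4

Multiply in ℤ_5[x]: (x^4 + 4x^3 + 3x^2)·(4x) = 4x^5 + x^4 + 2x^3.
Reduce using x^5 ≡ 2x^4 + 3x^3 + 4x^2 + 3x + 2 (mod x^5 + 3x^4 + 2x^3 + x^2 + 2x + 3).
Reduced: 4x^4 + 4x^3 + x^2 + 2x + 3.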